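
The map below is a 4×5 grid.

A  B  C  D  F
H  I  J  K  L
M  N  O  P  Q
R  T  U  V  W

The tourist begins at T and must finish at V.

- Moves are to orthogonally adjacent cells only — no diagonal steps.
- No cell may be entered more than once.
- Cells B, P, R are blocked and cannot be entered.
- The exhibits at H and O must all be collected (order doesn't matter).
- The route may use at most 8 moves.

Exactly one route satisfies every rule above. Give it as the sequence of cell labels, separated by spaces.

The budget equals the shortest possible length, so every move has to be on a shortest route through the required cells.
Route from T: up 1 to N, left 1 to M, up 1 to H, right 2 to J, down 2 to U, right 1 to V — 8 moves in all.
Check: all required cells visited; 8 ≤ 8 moves.

T N M H I J O U V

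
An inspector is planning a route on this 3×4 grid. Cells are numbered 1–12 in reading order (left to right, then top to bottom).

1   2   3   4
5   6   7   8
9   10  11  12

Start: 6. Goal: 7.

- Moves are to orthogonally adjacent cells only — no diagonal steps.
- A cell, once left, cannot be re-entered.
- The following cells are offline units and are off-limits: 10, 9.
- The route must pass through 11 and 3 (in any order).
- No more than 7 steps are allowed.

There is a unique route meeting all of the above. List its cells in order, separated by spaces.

The budget equals the shortest possible length, so every move has to be on a shortest route through the required cells.
Route from 6: up 1 to 2, right 2 to 4, down 2 to 12, left 1 to 11, up 1 to 7 — 7 moves in all.
Check: all required cells visited; 7 ≤ 7 moves.

6 2 3 4 8 12 11 7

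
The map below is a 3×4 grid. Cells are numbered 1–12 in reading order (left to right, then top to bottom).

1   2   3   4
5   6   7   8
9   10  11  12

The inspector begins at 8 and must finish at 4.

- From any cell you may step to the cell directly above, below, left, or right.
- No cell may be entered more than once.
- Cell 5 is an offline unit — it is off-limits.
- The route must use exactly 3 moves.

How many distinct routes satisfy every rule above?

1

Need simple routes of exactly 3 moves from 8 to 4 (Manhattan distance 1, so 1 moves are spent on a detour and 1 undoing it).
Enumerating: 8 7 3 4.
That gives 1 route.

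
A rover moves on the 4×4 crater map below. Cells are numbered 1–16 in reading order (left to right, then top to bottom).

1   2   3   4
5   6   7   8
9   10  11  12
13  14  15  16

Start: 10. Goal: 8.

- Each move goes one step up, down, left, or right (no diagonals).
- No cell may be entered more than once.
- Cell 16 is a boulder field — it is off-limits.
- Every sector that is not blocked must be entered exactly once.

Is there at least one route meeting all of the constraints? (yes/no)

no

Colour the cells like a checkerboard: each orthogonal step flips colour, so a Hamiltonian route alternates colours. Here there are 7 cells of one colour and 8 of the other, with start on the opposite colour to the goal — the counts and endpoints can't be arranged into an alternating sequence of length 15, so no Hamiltonian route exists.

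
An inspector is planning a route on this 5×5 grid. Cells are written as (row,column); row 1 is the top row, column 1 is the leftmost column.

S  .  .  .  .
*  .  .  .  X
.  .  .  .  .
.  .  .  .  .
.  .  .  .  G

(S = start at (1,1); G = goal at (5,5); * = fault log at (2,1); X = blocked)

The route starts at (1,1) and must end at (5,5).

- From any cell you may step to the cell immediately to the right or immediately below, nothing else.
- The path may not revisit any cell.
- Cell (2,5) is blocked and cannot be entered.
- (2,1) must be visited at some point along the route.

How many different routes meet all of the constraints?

34

A right/down-only route from (1,1) to (5,5) makes exactly 4 down-moves and 4 right-moves in some order.
With no other constraints that would be C(8,4) = 70 routes.
Split at (2,1) and multiply the segment counts (each segment already excludes blocked cells): (1,1)→(2,1): 1; (2,1)→(5,5): 34; product = 34.
That gives 34 routes.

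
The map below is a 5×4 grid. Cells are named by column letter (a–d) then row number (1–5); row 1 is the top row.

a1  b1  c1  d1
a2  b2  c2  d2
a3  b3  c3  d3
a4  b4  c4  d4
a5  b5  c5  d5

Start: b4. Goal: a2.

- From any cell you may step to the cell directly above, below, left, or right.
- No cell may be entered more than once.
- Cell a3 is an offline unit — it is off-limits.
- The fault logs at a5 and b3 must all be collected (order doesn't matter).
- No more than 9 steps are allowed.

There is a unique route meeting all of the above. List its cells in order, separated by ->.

b4 -> a4 -> a5 -> b5 -> c5 -> c4 -> c3 -> b3 -> b2 -> a2

The 9-move cap with required stops at a5, b3 leaves no slack for detours.
Route from b4: left 1 to a4, down 1 to a5, right 2 to c5, up 2 to c3, left 1 to b3, up 1 to b2, left 1 to a2 — 9 moves in all.
Check: all required cells visited; 9 ≤ 9 moves.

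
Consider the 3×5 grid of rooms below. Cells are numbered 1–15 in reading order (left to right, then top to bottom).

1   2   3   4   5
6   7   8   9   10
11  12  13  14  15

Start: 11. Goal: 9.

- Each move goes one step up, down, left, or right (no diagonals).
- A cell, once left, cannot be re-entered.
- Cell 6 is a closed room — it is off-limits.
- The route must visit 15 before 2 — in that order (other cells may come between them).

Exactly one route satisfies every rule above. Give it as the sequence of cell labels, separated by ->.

11 -> 12 -> 13 -> 14 -> 15 -> 10 -> 5 -> 4 -> 3 -> 2 -> 7 -> 8 -> 9

The waypoints must appear in the order 15, 2, with no cell reused.
Route from 11: right 4 to 15, up 2 to 5, left 3 to 2, down 1 to 7, right 2 to 9 — 12 moves in all.
Check: order respected (15 at step 4, 2 at step 9).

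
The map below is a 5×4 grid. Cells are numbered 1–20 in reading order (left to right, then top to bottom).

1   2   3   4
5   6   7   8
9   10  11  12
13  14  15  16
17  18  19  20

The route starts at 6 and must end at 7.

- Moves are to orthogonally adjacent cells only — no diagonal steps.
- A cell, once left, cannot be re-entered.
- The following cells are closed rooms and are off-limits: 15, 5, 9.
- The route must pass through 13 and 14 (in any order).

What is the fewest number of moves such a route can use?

Any route passes through 13 and 14 in some order between 6 and 7. Summing Manhattan distances along each leg and taking the cheapest ordering (6 → 14 → 13 → 7) gives a lower bound of 2 + 1 + 4 = 7 moves.
The shortest route satisfying every rule uses 11 moves: 6 → 10 → 14 → 13 → 17 → 18 → 19 → 20 → 16 → 12 → 8 → 7.
The no-revisit rule (legs can't share cells) pushes the minimum above the 7-move bound; an exhaustive check rules out every length from 7 to 10 (on a 4-connected grid the length of any start-to-goal walk has the same parity as the Manhattan bound, so only lengths 7, 9, 11, … need checking), leaving 11 as the minimum.

11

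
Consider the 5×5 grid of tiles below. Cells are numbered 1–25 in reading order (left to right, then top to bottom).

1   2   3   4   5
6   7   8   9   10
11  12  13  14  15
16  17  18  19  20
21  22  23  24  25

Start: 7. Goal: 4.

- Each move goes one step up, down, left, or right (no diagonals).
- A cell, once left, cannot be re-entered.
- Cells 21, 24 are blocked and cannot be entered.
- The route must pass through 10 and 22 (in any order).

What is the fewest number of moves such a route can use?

11

Any route passes through 10 and 22 in some order between 7 and 4. Summing Manhattan distances along each leg and taking the cheapest ordering (7 → 22 → 10 → 4) gives a lower bound of 3 + 6 + 2 = 11 moves.
A route of 11 moves achieves this: 7 → 12 → 17 → 22 → 23 → 18 → 13 → 8 → 9 → 10 → 5 → 4.
Since 11 matches the lower bound, it is optimal.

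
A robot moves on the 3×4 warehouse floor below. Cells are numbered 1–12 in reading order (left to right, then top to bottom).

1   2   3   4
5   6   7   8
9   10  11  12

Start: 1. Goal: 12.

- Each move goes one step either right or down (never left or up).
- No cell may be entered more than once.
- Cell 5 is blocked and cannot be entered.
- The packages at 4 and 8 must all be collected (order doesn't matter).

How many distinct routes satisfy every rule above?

A right/down-only route from 1 to 12 makes exactly 2 down-moves and 3 right-moves in some order.
With no other constraints that would be C(5,2) = 10 routes.
A monotone route can only reach the required cells in the order 4, 8, so split there and multiply the segment counts (each segment already excludes blocked cells): 1→4: 1; 4→8: 1; 8→12: 1; product = 1.
That gives 1 route.

1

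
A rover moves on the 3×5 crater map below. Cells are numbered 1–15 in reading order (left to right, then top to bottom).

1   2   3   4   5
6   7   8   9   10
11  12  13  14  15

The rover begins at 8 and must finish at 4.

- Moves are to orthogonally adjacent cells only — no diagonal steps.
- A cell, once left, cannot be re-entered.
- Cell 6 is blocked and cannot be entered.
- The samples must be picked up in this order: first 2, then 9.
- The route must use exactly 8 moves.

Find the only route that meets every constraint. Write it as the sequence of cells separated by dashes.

The waypoints must appear in the order 2, 9, with no cell reused.
Route from 8: up 1 to 3, left 1 to 2, down 2 to 12, right 2 to 14, up 2 to 4 — 8 moves in all.
Check: order respected (2 at step 2, 9 at step 7); 8 moves as required.

8 - 3 - 2 - 7 - 12 - 13 - 14 - 9 - 4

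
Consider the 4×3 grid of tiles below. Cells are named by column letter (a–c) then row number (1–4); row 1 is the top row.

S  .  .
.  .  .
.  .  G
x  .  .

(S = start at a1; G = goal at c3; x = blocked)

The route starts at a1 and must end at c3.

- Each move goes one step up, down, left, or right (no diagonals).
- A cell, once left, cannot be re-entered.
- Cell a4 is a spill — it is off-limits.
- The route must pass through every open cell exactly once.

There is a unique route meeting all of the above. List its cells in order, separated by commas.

a1, b1, c1, c2, b2, a2, a3, b3, b4, c4, c3

Need to visit all 11 open cells exactly once, starting at a1 and ending at c3.
Cell b4 has only two open neighbours (b3 and c4), so the path must pass straight through it: one of those is the cell it's entered from and the other is where it exits.
Route from a1: right 2 to c1, down 1 to c2, left 2 to a2, down 1 to a3, right 1 to b3, down 1 to b4, right 1 to c4, up 1 to c3 — 10 moves in all.
Check: all 11 open cells covered.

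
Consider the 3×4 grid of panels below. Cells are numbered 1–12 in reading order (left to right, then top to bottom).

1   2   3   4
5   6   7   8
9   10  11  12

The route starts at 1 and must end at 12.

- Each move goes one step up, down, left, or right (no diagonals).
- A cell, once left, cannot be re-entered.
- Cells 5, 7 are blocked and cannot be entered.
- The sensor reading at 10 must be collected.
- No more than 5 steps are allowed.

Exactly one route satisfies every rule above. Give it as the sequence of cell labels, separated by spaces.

The 5-move cap with required stops at 10 leaves no slack for detours.
Route from 1: right 1 to 2, down 2 to 10, right 2 to 12 — 5 moves in all.
Check: all required cells visited; 5 ≤ 5 moves.

1 2 6 10 11 12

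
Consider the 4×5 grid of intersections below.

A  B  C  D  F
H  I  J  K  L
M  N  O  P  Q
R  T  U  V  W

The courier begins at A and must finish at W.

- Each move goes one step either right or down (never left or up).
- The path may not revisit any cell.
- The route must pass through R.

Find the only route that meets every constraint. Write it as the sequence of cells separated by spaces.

A H M R T U V W

Moves only go right or down, so the column and row indices never decrease.
Route from A: down 3 to R, right 4 to W — 7 moves in all.
Check: all required cells visited.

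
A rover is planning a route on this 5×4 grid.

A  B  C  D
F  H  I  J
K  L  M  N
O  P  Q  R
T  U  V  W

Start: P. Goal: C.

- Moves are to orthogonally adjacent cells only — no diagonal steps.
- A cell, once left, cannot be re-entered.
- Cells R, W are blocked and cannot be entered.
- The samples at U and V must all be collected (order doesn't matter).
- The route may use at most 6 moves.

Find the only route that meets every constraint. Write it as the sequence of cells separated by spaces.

P U V Q M I C

The budget equals the shortest possible length, so every move has to be on a shortest route through the required cells.
Route from P: down 1 to U, right 1 to V, up 4 to C — 6 moves in all.
Check: all required cells visited; 6 ≤ 6 moves.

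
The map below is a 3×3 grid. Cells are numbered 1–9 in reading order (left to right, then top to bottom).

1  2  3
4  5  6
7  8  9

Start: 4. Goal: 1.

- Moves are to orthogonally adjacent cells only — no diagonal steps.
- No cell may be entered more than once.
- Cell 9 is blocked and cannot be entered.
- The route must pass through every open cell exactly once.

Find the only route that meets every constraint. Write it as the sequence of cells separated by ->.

4 -> 7 -> 8 -> 5 -> 6 -> 3 -> 2 -> 1

Need to visit all 8 open cells exactly once, starting at 4 and ending at 1.
Route from 4: down 1 to 7, right 1 to 8, up 1 to 5, right 1 to 6, up 1 to 3, left 2 to 1 — 7 moves in all.
Check: all 8 open cells covered.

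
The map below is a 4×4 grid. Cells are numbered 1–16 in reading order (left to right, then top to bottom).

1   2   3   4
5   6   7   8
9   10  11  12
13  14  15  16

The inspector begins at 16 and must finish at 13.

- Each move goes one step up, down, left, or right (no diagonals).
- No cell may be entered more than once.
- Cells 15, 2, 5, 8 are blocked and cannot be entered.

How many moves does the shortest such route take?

5

The Manhattan distance from 16 to 13 is |4−4| + |4−1| = 3, so at least 3 moves are needed.
That bound ignores the blocked cells. Measuring each leg by the fewest moves that actually steer around them (16→13: 5) raises the lower bound to 5.
A route of 5 moves exists: 16 → 12 → 11 → 10 → 14 → 13.
Since 5 matches that lower bound, it is optimal.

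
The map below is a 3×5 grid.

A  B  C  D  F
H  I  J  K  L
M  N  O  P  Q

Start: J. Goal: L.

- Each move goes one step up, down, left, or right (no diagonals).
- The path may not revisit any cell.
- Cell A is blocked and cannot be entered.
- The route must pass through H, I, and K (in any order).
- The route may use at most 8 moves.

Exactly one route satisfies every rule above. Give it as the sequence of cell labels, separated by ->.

J -> I -> H -> M -> N -> O -> P -> K -> L

The 8-move cap with required stops at H, I, K leaves no slack for detours.
Route from J: 2× left (reaching H), down to M, 3× right (reaching P), up to K, right to L — 8 moves in all.
Check: all required cells visited; 8 ≤ 8 moves.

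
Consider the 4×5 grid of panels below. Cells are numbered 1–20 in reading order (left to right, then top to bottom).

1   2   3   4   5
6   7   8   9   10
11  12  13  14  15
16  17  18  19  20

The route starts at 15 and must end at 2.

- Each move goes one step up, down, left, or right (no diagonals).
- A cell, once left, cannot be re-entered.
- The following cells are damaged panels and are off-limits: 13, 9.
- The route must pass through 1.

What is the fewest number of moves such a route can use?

Any route passes through 1 somewhere between 15 and 2. Summing Manhattan distances along the two legs (15 → 1 → 2) gives a lower bound of 6 + 1 = 7 moves.
The shortest route satisfying every rule uses 9 moves: 15 → 10 → 5 → 4 → 3 → 8 → 7 → 6 → 1 → 2.
The bound of 7 isn't tight here; checking systematically, no route of length 7 through 8 satisfies every constraint, so 9 is the minimum.

9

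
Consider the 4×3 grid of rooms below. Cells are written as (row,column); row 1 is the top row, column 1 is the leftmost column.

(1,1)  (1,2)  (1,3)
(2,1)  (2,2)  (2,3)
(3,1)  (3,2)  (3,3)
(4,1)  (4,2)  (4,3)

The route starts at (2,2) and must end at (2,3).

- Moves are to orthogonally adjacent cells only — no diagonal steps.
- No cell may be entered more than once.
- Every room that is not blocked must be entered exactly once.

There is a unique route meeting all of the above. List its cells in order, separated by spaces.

(2,2) (3,2) (3,3) (4,3) (4,2) (4,1) (3,1) (2,1) (1,1) (1,2) (1,3) (2,3)

Need to visit all 12 open cells exactly once, starting at (2,2) and ending at (2,3).
Route from (2,2): down 1 to (3,2), right 1 to (3,3), down 1 to (4,3), left 2 to (4,1), up 3 to (1,1), right 2 to (1,3), down 1 to (2,3) — 11 moves in all.
Check: all 12 open cells covered.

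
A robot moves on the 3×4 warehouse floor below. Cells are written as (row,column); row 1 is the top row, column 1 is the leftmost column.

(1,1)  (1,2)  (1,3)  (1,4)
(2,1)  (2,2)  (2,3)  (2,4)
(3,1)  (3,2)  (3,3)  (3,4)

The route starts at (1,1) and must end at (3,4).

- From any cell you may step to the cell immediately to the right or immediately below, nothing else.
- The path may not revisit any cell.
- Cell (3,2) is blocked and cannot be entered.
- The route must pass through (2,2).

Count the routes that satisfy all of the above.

A right/down-only route from (1,1) to (3,4) makes exactly 2 down-moves and 3 right-moves in some order.
With no other constraints that would be C(5,2) = 10 routes.
Split at (2,2) and multiply the segment counts (each segment already excludes blocked cells): (1,1)→(2,2): 2; (2,2)→(3,4): 2; product = 4.
That gives 4 routes.

4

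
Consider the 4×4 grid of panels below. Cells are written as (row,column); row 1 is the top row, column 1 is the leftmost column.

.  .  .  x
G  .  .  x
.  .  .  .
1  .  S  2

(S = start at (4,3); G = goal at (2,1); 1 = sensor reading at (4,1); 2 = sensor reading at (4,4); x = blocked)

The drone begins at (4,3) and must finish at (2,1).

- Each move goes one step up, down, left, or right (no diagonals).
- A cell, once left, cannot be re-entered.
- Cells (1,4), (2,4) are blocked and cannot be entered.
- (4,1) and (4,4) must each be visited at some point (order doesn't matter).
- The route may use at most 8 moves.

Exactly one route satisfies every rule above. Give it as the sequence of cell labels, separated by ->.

(4,3) -> (4,4) -> (3,4) -> (3,3) -> (3,2) -> (4,2) -> (4,1) -> (3,1) -> (2,1)

The budget equals the shortest possible length, so every move has to be on a shortest route through the required cells.
Route from (4,3): right 1 to (4,4), up 1 to (3,4), left 2 to (3,2), down 1 to (4,2), left 1 to (4,1), up 2 to (2,1) — 8 moves in all.
Check: all required cells visited; 8 ≤ 8 moves.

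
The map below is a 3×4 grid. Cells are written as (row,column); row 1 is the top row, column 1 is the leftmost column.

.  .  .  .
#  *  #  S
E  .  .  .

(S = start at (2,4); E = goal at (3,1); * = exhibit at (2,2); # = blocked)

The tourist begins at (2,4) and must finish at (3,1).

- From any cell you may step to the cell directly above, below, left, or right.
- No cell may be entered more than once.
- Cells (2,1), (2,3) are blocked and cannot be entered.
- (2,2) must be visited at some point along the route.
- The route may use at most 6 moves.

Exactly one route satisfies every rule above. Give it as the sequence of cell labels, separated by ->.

(2,4) -> (1,4) -> (1,3) -> (1,2) -> (2,2) -> (3,2) -> (3,1)

The 6-move cap with required stops at (2,2) leaves no slack for detours.
Route from (2,4): up 1 to (1,4), left 2 to (1,2), down 2 to (3,2), left 1 to (3,1) — 6 moves in all.
Check: all required cells visited; 6 ≤ 6 moves.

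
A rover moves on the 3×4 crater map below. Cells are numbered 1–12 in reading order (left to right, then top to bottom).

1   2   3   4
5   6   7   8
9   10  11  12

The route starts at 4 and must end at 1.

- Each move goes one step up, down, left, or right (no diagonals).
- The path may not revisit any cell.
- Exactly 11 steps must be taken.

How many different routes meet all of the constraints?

Need simple routes of exactly 11 moves from 4 to 1 (Manhattan distance 3, so 4 moves are spent on a detour and 4 undoing it).
Enumerating: 4 8 12 11 7 3 2 6 10 9 5 1 | 4 8 12 11 10 9 5 6 7 3 2 1 | 4 3 7 8 12 11 10 9 5 6 2 1 | 4 3 2 6 7 8 12 11 10 9 5 1.
That gives 4 routes.

4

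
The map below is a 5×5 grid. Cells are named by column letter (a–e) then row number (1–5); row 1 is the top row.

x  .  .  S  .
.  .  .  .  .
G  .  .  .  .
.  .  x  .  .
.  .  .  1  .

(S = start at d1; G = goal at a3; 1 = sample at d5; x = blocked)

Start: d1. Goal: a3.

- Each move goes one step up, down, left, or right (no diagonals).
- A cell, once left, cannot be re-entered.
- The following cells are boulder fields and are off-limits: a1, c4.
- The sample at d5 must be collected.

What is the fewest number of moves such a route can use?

Any route passes through d5 somewhere between d1 and a3. Summing Manhattan distances along the two legs (d1 → d5 → a3) gives a lower bound of 4 + 5 = 9 moves.
A route of 9 moves achieves this: d1 → d2 → d3 → d4 → d5 → c5 → b5 → b4 → b3 → a3.
Since 9 matches the lower bound, it is optimal.

9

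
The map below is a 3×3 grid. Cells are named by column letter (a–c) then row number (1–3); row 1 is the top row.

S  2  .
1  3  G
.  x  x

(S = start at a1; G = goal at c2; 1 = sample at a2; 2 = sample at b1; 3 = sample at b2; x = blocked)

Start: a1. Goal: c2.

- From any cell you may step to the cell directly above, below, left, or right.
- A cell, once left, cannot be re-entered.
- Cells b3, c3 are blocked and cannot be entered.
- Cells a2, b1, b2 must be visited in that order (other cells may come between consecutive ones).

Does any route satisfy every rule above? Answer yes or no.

no

Ignoring the required order, 1 revisit-free route from a1 to c2 passes through all of a2, b1, and b2; the waypoint orders that occur are a2 → b2 → b1 (1) — never a2 → b1 → b2.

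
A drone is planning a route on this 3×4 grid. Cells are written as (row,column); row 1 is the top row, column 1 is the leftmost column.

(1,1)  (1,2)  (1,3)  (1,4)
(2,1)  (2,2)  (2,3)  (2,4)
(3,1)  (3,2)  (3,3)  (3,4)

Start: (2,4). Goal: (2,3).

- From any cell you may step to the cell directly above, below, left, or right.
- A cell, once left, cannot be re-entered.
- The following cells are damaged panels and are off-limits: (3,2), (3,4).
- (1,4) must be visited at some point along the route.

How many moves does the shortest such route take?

3

Any route passes through (1,4) somewhere between (2,4) and (2,3). Summing Manhattan distances along the two legs ((2,4) → (1,4) → (2,3)) gives a lower bound of 1 + 2 = 3 moves.
A route of 3 moves achieves this: (2,4) → (1,4) → (1,3) → (2,3).
Since 3 matches the lower bound, it is optimal.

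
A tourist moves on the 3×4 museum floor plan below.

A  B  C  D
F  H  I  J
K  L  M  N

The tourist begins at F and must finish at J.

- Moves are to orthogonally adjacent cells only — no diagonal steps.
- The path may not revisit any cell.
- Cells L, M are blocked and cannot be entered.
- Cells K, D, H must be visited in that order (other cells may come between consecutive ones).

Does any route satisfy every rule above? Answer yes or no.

no

K must be visited but has only one open neighbour (F), and it is neither the start nor the goal — the route would have to enter and leave through F, re-entering it.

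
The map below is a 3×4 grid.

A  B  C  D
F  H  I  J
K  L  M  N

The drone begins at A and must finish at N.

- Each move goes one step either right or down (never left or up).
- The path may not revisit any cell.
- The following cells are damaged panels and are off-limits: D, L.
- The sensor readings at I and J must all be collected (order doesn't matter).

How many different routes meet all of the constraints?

3

A right/down-only route from A to N makes exactly 2 down-moves and 3 right-moves in some order.
With no other constraints that would be C(5,2) = 10 routes.
A monotone route can only reach the required cells in the order I, J, so split there and multiply the segment counts (each segment already excludes blocked cells): A→I: 3; I→J: 1; J→N: 1; product = 3.
That gives 3 routes.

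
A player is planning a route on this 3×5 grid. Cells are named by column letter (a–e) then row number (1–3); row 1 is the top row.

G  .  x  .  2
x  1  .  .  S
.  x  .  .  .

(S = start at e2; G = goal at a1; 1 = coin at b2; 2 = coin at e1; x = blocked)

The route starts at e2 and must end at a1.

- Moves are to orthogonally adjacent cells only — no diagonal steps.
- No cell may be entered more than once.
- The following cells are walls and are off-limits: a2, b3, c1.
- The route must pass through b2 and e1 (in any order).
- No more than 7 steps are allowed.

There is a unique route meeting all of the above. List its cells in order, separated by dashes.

The budget equals the shortest possible length, so every move has to be on a shortest route through the required cells.
Route from e2: up 1 to e1, left 1 to d1, down 1 to d2, left 2 to b2, up 1 to b1, left 1 to a1 — 7 moves in all.
Check: all required cells visited; 7 ≤ 7 moves.

e2 - e1 - d1 - d2 - c2 - b2 - b1 - a1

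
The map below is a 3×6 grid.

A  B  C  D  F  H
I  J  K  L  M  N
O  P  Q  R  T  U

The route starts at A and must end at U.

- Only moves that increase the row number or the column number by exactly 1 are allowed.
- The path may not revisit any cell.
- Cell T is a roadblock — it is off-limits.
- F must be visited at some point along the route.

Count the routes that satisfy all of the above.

2

A right/down-only route from A to U makes exactly 2 down-moves and 5 right-moves in some order.
With no other constraints that would be C(7,2) = 21 routes.
Split at F and multiply the segment counts (each segment already excludes blocked cells): A→F: 1; F→U: 2; product = 2.
That gives 2 routes.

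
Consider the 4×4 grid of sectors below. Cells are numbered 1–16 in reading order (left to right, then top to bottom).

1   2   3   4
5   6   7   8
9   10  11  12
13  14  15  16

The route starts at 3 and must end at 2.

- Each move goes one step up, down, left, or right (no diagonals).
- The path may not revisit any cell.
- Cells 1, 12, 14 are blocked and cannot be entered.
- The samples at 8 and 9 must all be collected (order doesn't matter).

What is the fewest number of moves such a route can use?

Any route passes through 8 and 9 in some order between 3 and 2. Summing Manhattan distances along each leg and taking the cheapest ordering (3 → 8 → 9 → 2) gives a lower bound of 2 + 4 + 3 = 9 moves.
A route of 9 moves achieves this: 3 → 4 → 8 → 7 → 11 → 10 → 9 → 5 → 6 → 2.
Since 9 matches the lower bound, it is optimal.

9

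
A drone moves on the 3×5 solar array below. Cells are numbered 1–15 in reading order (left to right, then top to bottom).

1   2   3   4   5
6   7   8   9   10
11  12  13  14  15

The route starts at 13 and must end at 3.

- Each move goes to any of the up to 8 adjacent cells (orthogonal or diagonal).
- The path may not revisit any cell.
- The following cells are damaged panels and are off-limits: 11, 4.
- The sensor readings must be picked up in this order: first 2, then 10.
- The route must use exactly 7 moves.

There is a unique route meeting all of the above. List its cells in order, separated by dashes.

13 - 7 - 2 - 8 - 14 - 10 - 9 - 3

The waypoints must appear in the order 2, 10, with no cell reused.
Route from 13: up-left to 7, up to 2, 2× down-right (reaching 14), up-right to 10, left to 9, up-left to 3 — 7 moves in all.
Check: order respected (2 at step 2, 10 at step 5); 7 moves as required.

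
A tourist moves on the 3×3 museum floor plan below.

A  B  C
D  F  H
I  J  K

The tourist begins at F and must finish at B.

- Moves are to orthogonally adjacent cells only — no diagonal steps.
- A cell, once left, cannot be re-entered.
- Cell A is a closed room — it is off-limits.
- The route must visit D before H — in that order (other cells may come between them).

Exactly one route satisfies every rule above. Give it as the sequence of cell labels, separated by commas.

F, D, I, J, K, H, C, B

The waypoints must appear in the order D, H, with no cell reused.
Route from F: left to D, down to I, 2× right (reaching K), 2× up (reaching C), left to B — 7 moves in all.
Check: order respected (D at step 1, H at step 5).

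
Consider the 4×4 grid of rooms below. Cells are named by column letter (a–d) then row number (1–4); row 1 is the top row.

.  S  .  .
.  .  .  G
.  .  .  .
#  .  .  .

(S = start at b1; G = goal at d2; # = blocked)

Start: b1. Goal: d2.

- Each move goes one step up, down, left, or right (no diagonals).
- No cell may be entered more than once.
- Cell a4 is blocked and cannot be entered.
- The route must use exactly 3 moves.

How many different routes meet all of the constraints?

3

Need simple routes of exactly 3 moves from b1 to d2 (Manhattan distance 3, so 0 moves are spent on a detour and 0 undoing it).
Enumerating: b1 b2 c2 d2 | b1 c1 c2 d2 | b1 c1 d1 d2.
That gives 3 routes.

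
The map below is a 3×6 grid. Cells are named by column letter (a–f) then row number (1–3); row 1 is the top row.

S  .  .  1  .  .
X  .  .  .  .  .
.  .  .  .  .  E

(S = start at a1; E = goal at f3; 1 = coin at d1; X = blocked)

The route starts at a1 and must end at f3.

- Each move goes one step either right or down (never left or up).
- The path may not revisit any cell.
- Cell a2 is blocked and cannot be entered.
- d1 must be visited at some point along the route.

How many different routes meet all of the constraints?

6

A right/down-only route from a1 to f3 makes exactly 2 down-moves and 5 right-moves in some order.
With no other constraints that would be C(7,2) = 21 routes.
Split at d1 and multiply the segment counts (each segment already excludes blocked cells): a1→d1: 1; d1→f3: 6; product = 6.
That gives 6 routes.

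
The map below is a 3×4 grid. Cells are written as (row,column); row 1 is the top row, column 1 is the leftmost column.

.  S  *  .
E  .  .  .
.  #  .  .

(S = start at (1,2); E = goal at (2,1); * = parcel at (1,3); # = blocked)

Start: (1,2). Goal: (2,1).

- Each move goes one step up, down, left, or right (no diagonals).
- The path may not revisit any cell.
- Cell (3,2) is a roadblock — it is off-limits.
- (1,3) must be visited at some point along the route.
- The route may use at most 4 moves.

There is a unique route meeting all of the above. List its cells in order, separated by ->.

The 4-move cap with required stops at (1,3) leaves no slack for detours.
Route from (1,2): right to (1,3), down to (2,3), 2× left (reaching (2,1)) — 4 moves in all.
Check: all required cells visited; 4 ≤ 4 moves.

(1,2) -> (1,3) -> (2,3) -> (2,2) -> (2,1)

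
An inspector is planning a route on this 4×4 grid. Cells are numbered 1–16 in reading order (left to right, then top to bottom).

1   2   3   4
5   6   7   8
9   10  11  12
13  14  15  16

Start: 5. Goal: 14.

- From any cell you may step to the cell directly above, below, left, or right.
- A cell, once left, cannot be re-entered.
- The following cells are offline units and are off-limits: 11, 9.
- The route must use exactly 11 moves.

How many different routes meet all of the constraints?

1

Need simple routes of exactly 11 moves from 5 to 14 (Manhattan distance 3, so 4 moves are spent on a detour and 4 undoing it).
Enumerating: 5 1 2 6 7 3 4 8 12 16 15 14.
That gives 1 route.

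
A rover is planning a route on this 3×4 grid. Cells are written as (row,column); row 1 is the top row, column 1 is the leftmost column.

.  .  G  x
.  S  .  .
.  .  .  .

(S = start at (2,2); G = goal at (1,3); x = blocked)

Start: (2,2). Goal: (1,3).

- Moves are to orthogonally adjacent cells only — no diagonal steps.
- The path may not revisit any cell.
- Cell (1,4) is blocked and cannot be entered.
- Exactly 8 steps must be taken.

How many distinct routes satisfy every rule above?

3

Need simple routes of exactly 8 moves from (2,2) to (1,3) (Manhattan distance 2, so 3 moves are spent on a detour and 3 undoing it).
Enumerating: (2,2) (1,2) (1,1) (2,1) (3,1) (3,2) (3,3) (2,3) (1,3) | (2,2) (2,1) (3,1) (3,2) (3,3) (3,4) (2,4) (2,3) (1,3) | (2,2) (2,3) (3,3) (3,2) (3,1) (2,1) (1,1) (1,2) (1,3).
That gives 3 routes.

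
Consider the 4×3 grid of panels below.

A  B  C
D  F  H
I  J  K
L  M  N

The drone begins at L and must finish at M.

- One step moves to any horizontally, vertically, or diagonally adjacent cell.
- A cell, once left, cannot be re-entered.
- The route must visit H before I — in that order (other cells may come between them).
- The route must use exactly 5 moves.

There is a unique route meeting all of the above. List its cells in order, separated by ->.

L -> J -> H -> F -> I -> M

The waypoints must appear in the order H, I, with no cell reused.
Route from L: 2× up-right (reaching H), left to F, down-left to I, down-right to M — 5 moves in all.
Check: order respected (H at step 2, I at step 4); 5 moves as required.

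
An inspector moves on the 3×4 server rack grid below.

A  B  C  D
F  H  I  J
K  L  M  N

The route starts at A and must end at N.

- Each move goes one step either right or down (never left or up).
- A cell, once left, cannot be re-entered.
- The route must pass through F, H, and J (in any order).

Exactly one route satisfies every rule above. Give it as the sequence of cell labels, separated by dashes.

A - F - H - I - J - N

Moves only go right or down, so the column and row indices never decrease.
Route from A: down 1 to F, right 3 to J, down 1 to N — 5 moves in all.
Check: all required cells visited.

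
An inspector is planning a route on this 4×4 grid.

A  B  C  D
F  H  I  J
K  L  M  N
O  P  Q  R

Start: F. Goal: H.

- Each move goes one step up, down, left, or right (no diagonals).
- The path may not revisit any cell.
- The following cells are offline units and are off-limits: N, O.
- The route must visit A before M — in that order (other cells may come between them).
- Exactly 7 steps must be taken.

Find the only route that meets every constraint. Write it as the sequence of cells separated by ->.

The waypoints must appear in the order A, M, with no cell reused.
Route from F: up 1 to A, right 2 to C, down 2 to M, left 1 to L, up 1 to H — 7 moves in all.
Check: order respected (A at step 1, M at step 5); 7 moves as required.

F -> A -> B -> C -> I -> M -> L -> H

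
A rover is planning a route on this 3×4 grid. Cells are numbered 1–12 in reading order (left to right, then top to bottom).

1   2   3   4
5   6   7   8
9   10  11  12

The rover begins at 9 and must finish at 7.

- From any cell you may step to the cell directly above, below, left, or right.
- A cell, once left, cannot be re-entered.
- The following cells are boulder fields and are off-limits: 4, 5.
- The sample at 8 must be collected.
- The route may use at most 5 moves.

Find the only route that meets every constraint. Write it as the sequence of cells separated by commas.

9, 10, 11, 12, 8, 7

The budget equals the shortest possible length, so every move has to be on a shortest route through the required cells.
Route from 9: right 3 to 12, up 1 to 8, left 1 to 7 — 5 moves in all.
Check: all required cells visited; 5 ≤ 5 moves.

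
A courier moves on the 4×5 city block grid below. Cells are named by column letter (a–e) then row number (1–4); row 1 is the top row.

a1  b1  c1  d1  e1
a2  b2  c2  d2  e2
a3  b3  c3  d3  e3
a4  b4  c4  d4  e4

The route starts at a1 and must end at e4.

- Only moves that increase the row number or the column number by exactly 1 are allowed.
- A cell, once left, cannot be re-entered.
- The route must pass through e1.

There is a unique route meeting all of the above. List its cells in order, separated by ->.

a1 -> b1 -> c1 -> d1 -> e1 -> e2 -> e3 -> e4

Moves only go right or down, so the column and row indices never decrease.
Route from a1: 4× right (reaching e1), 3× down (reaching e4) — 7 moves in all.
Check: all required cells visited.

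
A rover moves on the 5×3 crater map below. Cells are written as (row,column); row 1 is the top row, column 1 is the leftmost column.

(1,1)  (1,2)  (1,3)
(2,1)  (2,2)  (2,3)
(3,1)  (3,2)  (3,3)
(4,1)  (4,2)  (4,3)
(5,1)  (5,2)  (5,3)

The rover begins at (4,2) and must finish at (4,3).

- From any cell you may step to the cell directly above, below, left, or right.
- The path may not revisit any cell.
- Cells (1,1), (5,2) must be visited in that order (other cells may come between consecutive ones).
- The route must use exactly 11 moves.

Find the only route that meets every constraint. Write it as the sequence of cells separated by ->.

The waypoints must appear in the order (1,1), (5,2), with no cell reused.
Route from (4,2): up 3 to (1,2), left 1 to (1,1), down 4 to (5,1), right 2 to (5,3), up 1 to (4,3) — 11 moves in all.
Check: order respected ((1,1) at step 4, (5,2) at step 9); 11 moves as required.

(4,2) -> (3,2) -> (2,2) -> (1,2) -> (1,1) -> (2,1) -> (3,1) -> (4,1) -> (5,1) -> (5,2) -> (5,3) -> (4,3)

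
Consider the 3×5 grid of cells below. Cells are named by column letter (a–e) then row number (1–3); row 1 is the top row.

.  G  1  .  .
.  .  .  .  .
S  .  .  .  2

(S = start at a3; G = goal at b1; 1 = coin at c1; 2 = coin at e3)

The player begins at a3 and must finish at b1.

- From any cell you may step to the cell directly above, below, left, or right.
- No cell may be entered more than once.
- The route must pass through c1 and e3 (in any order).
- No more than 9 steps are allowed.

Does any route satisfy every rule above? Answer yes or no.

yes

One route that works: a3 → b3 → c3 → d3 → e3 → e2 → e1 → d1 → c1 → b1.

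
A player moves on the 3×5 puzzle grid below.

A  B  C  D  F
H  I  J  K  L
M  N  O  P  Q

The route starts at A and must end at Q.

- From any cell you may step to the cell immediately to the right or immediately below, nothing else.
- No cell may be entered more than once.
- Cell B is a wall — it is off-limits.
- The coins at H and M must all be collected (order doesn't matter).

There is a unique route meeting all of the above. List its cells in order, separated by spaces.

A H M N O P Q

Moves only go right or down, so the column and row indices never decrease.
Route from A: 2× down (reaching M), 4× right (reaching Q) — 6 moves in all.
Check: all required cells visited.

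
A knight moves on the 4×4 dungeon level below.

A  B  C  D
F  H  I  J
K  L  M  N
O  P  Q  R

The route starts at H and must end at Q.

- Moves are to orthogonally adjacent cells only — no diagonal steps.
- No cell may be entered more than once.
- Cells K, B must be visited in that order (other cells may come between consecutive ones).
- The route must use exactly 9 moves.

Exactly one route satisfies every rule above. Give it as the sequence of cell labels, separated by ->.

The waypoints must appear in the order K, B, with no cell reused.
Route from H: down to L, left to K, 2× up (reaching A), 2× right (reaching C), 3× down (reaching Q) — 9 moves in all.
Check: order respected (K at step 2, B at step 5); 9 moves as required.

H -> L -> K -> F -> A -> B -> C -> I -> M -> Q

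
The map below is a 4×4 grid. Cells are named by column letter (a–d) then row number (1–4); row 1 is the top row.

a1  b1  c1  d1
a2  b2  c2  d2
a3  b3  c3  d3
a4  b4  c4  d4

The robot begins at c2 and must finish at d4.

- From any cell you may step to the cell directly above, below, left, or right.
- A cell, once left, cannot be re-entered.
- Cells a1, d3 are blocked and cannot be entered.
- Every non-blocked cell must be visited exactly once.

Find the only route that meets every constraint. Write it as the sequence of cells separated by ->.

Need to visit all 14 open cells exactly once, starting at c2 and ending at d4.
Cell d1 has only two open neighbours (d2 and c1), so the path must pass straight through it: one of those is the cell it's entered from and the other is where it exits.
Route from c2: right 1 to d2, up 1 to d1, left 2 to b1, down 1 to b2, left 1 to a2, down 2 to a4, right 1 to b4, up 1 to b3, right 1 to c3, down 1 to c4, right 1 to d4 — 13 moves in all.
Check: all 14 open cells covered.

c2 -> d2 -> d1 -> c1 -> b1 -> b2 -> a2 -> a3 -> a4 -> b4 -> b3 -> c3 -> c4 -> d4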